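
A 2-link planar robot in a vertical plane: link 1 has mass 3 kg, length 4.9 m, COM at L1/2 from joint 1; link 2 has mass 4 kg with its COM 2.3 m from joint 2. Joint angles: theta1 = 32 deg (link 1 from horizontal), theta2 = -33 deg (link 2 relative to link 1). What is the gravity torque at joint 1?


Horizontal distance from joint 1 to link-1 COM:
  x_c1 = (L1/2)*cos(t1) = 2.45 * 0.848 = 2.0777 m
Horizontal distance from joint 1 to link-2 COM:
  x_c2 = L1*cos(t1) + Lc2*cos(t1+t2)
       = 4.9*0.848 + 2.3*0.9998 = 6.4551 m
tau1 = m1*g*x_c1 + m2*g*x_c2
     = 3*9.81*2.0777 + 4*9.81*6.4551
     = 61.1472 + 253.2975
     = 314.4448 Nm


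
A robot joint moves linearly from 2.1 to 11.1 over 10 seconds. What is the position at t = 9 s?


s = t/T = 9/10 = 0.9
p(t) = p0 + (pf-p0)*s
= 2.1 + (11.1 - 2.1) * 0.9
= 10.2


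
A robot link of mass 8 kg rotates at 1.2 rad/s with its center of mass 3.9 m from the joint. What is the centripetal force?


F = m * omega^2 * r
= 8 * 1.2^2 * 3.9
= 8 * 1.44 * 3.9
= 44.928 N


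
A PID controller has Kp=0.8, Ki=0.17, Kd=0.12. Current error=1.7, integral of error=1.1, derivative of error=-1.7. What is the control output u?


u = Kp*e + Ki*int(e) + Kd*de/dt
= 0.8*1.7 + 0.17*1.1 + 0.12*(-1.7)
= 1.36 + 0.187 + -0.204
= 1.343


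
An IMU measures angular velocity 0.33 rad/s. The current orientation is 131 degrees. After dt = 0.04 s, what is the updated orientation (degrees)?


delta_theta = w * dt = 0.33 * 0.04 = 0.0132 rad
= 0.7563 deg
theta_new = 131 + 0.7563 = 131.7563 deg


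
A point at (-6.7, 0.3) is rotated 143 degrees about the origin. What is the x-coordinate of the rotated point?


x' = x*cos(theta) - y*sin(theta)
cos(143 deg) = -0.7986, sin(143 deg) = 0.6018
x' = -6.7 * -0.7986 - 0.3 * 0.6018
= 5.3509 - 0.1805
= 5.1703


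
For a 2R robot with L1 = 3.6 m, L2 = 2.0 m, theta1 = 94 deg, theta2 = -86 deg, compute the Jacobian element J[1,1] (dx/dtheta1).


J[1,1] = -L1*sin(t1) - L2*sin(t1+t2)
= -3.6*sin(94) - 2.0*sin(8)
= -3.8696


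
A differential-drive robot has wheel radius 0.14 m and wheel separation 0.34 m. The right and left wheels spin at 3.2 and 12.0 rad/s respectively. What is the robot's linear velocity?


vR = r*wR = 0.14*3.2 = 0.448 m/s
vL = r*wL = 0.14*12.0 = 1.68 m/s
v = (vR+vL)/2 = 1.064 m/s
omega = (vR-vL)/L = -3.6235 rad/s
linear velocity = 1.064 m/s


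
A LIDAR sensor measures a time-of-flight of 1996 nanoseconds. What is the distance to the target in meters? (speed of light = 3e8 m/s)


tof = 1996 ns = 1.996e-06 s
dist = c * tof / 2
= 3e8 * 1.996e-06 / 2
= 299.4 m


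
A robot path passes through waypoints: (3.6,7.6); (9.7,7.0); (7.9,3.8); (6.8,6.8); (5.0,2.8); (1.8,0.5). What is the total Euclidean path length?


Segment lengths:
  seg1 = sqrt((6.1)^2 + (-0.6)^2) = 6.1294
  seg2 = sqrt((-1.8)^2 + (-3.2)^2) = 3.6715
  seg3 = sqrt((-1.1)^2 + (3.0)^2) = 3.1953
  seg4 = sqrt((-1.8)^2 + (-4.0)^2) = 4.3863
  seg5 = sqrt((-3.2)^2 + (-2.3)^2) = 3.9408
Total = 21.3234


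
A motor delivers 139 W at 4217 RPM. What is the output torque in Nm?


omega = 4217 * 2*pi/60 = 441.6032 rad/s
tau = P / omega = 139 / 441.6032
= 0.3148 Nm


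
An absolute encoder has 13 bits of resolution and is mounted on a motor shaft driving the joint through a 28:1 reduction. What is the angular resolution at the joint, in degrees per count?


counts = 2^13 = 8192
effective counts at joint = 8192 * 28 = 229376
resolution = 360 / 229376
= 0.0016 deg/count


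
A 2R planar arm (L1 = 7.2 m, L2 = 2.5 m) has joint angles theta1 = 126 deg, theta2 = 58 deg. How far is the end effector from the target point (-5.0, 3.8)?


End effector via forward kinematics:
x = L1*cos(t1) + L2*cos(t1+t2) = -6.726
y = L1*sin(t1) + L2*sin(t1+t2) = 5.6505
Distance to target:
d = sqrt((-5.0 - -6.726)^2 + (3.8 - 5.6505)^2)
= sqrt(2.979 + 3.4245)
= 2.5305 m


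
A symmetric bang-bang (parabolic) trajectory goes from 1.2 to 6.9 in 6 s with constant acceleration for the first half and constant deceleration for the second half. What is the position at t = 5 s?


Symmetric rest-to-rest: each phase covers (pf-p0)/2 in time T/2. 0.5*a*(T/2)^2 = (pf-p0)/2 => a = 4*(pf-p0)/T^2
a = 4*(6.9-1.2)/6^2 = 0.6333
t = 5 is in the deceleration phase (t > T/2).
p = pf - 0.5*a*(T-t)^2 = 6.9 - 0.5*0.6333*1^2
= 6.5833


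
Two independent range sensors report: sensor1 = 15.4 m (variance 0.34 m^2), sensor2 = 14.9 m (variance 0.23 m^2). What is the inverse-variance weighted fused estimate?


w1 = (1/var1) / (1/var1 + 1/var2)
   = 2.9412 / (2.9412 + 4.3478) = 0.4035
w2 = 1 - w1 = 0.5965
fused = w1*s1 + w2*s2 = 6.214 + 8.8877
= 15.1018 m


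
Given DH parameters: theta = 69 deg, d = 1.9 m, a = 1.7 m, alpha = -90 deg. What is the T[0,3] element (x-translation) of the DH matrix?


T[0,3] = a * cos(theta)
= 1.7 * cos(69 deg)
= 1.7 * 0.3584
= 0.6092


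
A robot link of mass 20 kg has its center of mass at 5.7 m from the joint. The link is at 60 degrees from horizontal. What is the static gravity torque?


tau = m*g*L*cos(angle)
= 20 * 9.81 * 5.7 * cos(60 deg)
= 20 * 9.81 * 5.7 * 0.5
= 559.17 Nm


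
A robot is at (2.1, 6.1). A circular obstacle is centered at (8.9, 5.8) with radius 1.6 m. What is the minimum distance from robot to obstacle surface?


center_dist = sqrt((2.1-8.9)^2 + (6.1-5.8)^2)
= sqrt(46.24 + 0.09)
= 6.8066
min_dist = center_dist - radius = 6.8066 - 1.6 = 5.2066 m


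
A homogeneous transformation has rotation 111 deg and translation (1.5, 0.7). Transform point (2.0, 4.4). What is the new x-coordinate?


x' = cos(theta)*px - sin(theta)*py + tx
= -0.3584*2.0 - 0.9336*4.4 + 1.5
= -3.3245


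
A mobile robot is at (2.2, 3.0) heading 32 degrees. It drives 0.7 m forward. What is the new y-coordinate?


y_new = y0 + d*sin(theta)
= 3.0 + 0.7*sin(32)
= 3.0 + 0.3709
= 3.3709


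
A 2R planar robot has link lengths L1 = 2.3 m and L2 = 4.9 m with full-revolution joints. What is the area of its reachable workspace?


r_max = L1 + L2 = 7.2 m
r_min = |L1 - L2| = 2.6 m
Area = pi*(r_max^2 - r_min^2)
= pi*(51.84 - 6.76)
= pi * 45.08
= 141.623 m^2


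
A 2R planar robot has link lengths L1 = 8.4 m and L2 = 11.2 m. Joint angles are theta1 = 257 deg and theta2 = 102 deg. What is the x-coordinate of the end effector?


Convert angles to radians: theta1 = 4.4855, theta2 = 1.7802
x = L1*cos(theta1) + L2*cos(theta1+theta2)
x = -1.8896 + 11.1983
x = 9.3087


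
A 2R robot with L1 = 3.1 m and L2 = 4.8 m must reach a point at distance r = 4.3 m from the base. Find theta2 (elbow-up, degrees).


cos(theta2) = (r^2 - L1^2 - L2^2) / (2*L1*L2)
cos(theta2) = (18.49 - 9.61 - 23.04) / 29.76
cos(theta2) = -0.475806
theta2 = 118.4119 degrees


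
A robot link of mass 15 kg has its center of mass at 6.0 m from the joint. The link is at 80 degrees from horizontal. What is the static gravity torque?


tau = m*g*L*cos(angle)
= 15 * 9.81 * 6.0 * cos(80 deg)
= 15 * 9.81 * 6.0 * 0.1736
= 153.314 Nm


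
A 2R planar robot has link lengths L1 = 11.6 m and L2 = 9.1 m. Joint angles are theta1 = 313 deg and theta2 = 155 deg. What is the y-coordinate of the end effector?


Convert angles to radians: theta1 = 5.4629, theta2 = 2.7053
y = L1*sin(theta1) + L2*sin(theta1+theta2)
y = -8.4837 + 8.6546
y = 0.1709


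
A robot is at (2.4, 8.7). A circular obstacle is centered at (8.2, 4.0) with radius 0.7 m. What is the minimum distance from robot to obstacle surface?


center_dist = sqrt((2.4-8.2)^2 + (8.7-4.0)^2)
= sqrt(33.64 + 22.09)
= 7.4653
min_dist = center_dist - radius = 7.4653 - 0.7 = 6.7653 m


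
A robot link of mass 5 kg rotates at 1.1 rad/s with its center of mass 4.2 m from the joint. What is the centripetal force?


F = m * omega^2 * r
= 5 * 1.1^2 * 4.2
= 5 * 1.21 * 4.2
= 25.41 N


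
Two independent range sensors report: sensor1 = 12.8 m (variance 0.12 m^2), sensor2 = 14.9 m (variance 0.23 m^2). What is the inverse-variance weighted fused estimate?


w1 = (1/var1) / (1/var1 + 1/var2)
   = 8.3333 / (8.3333 + 4.3478) = 0.6571
w2 = 1 - w1 = 0.3429
fused = w1*s1 + w2*s2 = 8.4114 + 5.1086
= 13.52 m


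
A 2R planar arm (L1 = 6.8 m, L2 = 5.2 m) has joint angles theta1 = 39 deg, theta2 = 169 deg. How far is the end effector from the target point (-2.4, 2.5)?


End effector via forward kinematics:
x = L1*cos(t1) + L2*cos(t1+t2) = 0.6933
y = L1*sin(t1) + L2*sin(t1+t2) = 1.8381
Distance to target:
d = sqrt((-2.4 - 0.6933)^2 + (2.5 - 1.8381)^2)
= sqrt(9.5683 + 0.4381)
= 3.1633 m


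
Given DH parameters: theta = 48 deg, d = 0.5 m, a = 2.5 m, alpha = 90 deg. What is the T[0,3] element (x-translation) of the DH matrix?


T[0,3] = a * cos(theta)
= 2.5 * cos(48 deg)
= 2.5 * 0.6691
= 1.6728


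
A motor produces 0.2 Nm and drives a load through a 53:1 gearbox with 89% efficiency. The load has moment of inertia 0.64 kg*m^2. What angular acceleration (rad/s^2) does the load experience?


tau_out = tau_motor * N * eta
= 0.2 * 53 * 0.89 = 9.434 Nm
alpha = tau_out / I = 9.434 / 0.64
= 14.7406 rad/s^2


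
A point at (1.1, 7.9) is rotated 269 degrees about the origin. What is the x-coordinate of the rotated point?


x' = x*cos(theta) - y*sin(theta)
cos(269 deg) = -0.0175, sin(269 deg) = -0.9998
x' = 1.1 * -0.0175 - 7.9 * -0.9998
= -0.0192 - -7.8988
= 7.8796


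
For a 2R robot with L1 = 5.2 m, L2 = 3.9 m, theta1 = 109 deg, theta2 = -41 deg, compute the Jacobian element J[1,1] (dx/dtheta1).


J[1,1] = -L1*sin(t1) - L2*sin(t1+t2)
= -5.2*sin(109) - 3.9*sin(68)
= -8.5327


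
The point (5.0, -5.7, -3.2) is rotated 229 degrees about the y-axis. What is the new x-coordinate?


Rotation about y-axis: x' = x*cos(theta) + z*sin(theta)
= 5.0 * -0.6561 + -3.2 * -0.7547
= -0.8652


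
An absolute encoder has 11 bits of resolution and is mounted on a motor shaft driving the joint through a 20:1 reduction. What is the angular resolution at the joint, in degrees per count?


counts = 2^11 = 2048
effective counts at joint = 2048 * 20 = 40960
resolution = 360 / 40960
= 0.0088 deg/count


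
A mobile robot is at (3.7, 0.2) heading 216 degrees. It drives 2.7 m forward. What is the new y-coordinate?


y_new = y0 + d*sin(theta)
= 0.2 + 2.7*sin(216)
= 0.2 + -1.587
= -1.387


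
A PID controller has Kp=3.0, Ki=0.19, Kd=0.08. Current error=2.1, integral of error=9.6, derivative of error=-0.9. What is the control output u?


u = Kp*e + Ki*int(e) + Kd*de/dt
= 3.0*2.1 + 0.19*9.6 + 0.08*(-0.9)
= 6.3 + 1.824 + -0.072
= 8.052


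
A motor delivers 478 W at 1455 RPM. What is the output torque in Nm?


omega = 1455 * 2*pi/60 = 152.3672 rad/s
tau = P / omega = 478 / 152.3672
= 3.1372 Nm


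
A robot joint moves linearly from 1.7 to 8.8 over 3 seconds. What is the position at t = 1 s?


s = t/T = 1/3 = 0.3333
p(t) = p0 + (pf-p0)*s
= 1.7 + (8.8 - 1.7) * 0.3333
= 4.0667


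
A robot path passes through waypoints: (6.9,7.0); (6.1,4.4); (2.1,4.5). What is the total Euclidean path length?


Segment lengths:
  seg1 = sqrt((-0.8)^2 + (-2.6)^2) = 2.7203
  seg2 = sqrt((-4.0)^2 + (0.1)^2) = 4.0012
Total = 6.7215


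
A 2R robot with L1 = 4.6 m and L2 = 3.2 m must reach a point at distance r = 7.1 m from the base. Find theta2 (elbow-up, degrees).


cos(theta2) = (r^2 - L1^2 - L2^2) / (2*L1*L2)
cos(theta2) = (50.41 - 21.16 - 10.24) / 29.44
cos(theta2) = 0.64572
theta2 = 49.7803 degrees


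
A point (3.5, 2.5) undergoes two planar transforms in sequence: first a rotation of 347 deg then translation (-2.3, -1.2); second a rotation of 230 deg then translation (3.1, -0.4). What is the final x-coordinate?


After transform 1:
x1 = cos(347)*3.5 - sin(347)*2.5 + -2.3 = 1.6727
y1 = sin(347)*3.5 + cos(347)*2.5 + -1.2 = 0.4486
After transform 2:
x2 = cos(230)*1.6727 - sin(230)*0.4486 + 3.1
= 2.3685


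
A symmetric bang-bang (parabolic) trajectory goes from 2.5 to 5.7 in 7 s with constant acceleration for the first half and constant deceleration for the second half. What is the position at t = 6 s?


Symmetric rest-to-rest: each phase covers (pf-p0)/2 in time T/2. 0.5*a*(T/2)^2 = (pf-p0)/2 => a = 4*(pf-p0)/T^2
a = 4*(5.7-2.5)/7^2 = 0.2612
t = 6 is in the deceleration phase (t > T/2).
p = pf - 0.5*a*(T-t)^2 = 5.7 - 0.5*0.2612*1^2
= 5.5694


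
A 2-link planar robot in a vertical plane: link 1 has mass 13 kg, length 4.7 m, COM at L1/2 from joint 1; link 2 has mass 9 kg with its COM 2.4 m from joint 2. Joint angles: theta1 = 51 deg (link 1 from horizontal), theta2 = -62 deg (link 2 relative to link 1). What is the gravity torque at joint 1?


Horizontal distance from joint 1 to link-1 COM:
  x_c1 = (L1/2)*cos(t1) = 2.35 * 0.6293 = 1.4789 m
Horizontal distance from joint 1 to link-2 COM:
  x_c2 = L1*cos(t1) + Lc2*cos(t1+t2)
       = 4.7*0.6293 + 2.4*0.9816 = 5.3137 m
tau1 = m1*g*x_c1 + m2*g*x_c2
     = 13*9.81*1.4789 + 9*9.81*5.3137
     = 188.6045 + 469.1476
     = 657.752 Nm


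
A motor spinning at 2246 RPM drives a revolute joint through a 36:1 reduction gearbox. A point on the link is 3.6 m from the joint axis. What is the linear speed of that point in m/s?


omega_motor = 2246 * 2*pi/60 = 235.2006 rad/s
omega_joint = omega_motor / 36 = 6.5333 rad/s
v = omega_joint * r = 6.5333 * 3.6
= 23.5201 m/s


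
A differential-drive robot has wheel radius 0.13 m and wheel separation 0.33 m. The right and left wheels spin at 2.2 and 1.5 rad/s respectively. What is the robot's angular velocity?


vR = r*wR = 0.13*2.2 = 0.286 m/s
vL = r*wL = 0.13*1.5 = 0.195 m/s
v = (vR+vL)/2 = 0.2405 m/s
omega = (vR-vL)/L = 0.2758 rad/s
angular velocity = 0.2758 rad/s


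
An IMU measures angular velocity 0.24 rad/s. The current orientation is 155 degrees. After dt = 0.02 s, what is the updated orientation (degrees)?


delta_theta = w * dt = 0.24 * 0.02 = 0.0048 rad
= 0.275 deg
theta_new = 155 + 0.275 = 155.275 deg


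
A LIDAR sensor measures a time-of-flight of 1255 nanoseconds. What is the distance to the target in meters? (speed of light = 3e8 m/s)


tof = 1255 ns = 1.255e-06 s
dist = c * tof / 2
= 3e8 * 1.255e-06 / 2
= 188.25 m


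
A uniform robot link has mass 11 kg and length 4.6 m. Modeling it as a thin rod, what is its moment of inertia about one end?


I = (1/3) * m * L^2
= (1/3) * 11 * 4.6^2
= 0.333333 * 11 * 21.16
= 77.5867 kg*m^2


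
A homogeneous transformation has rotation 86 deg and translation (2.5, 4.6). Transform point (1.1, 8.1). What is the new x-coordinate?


x' = cos(theta)*px - sin(theta)*py + tx
= 0.0698*1.1 - 0.9976*8.1 + 2.5
= -5.5035


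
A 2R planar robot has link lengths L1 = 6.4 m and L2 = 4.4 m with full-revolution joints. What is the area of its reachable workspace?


r_max = L1 + L2 = 10.8 m
r_min = |L1 - L2| = 2.0 m
Area = pi*(r_max^2 - r_min^2)
= pi*(116.64 - 4.0)
= pi * 112.64
= 353.869 m^2


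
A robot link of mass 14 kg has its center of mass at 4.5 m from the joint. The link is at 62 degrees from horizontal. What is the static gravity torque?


tau = m*g*L*cos(angle)
= 14 * 9.81 * 4.5 * cos(62 deg)
= 14 * 9.81 * 4.5 * 0.4695
= 290.1475 Nm


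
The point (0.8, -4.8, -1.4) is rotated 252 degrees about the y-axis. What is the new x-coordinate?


Rotation about y-axis: x' = x*cos(theta) + z*sin(theta)
= 0.8 * -0.309 + -1.4 * -0.9511
= 1.0843


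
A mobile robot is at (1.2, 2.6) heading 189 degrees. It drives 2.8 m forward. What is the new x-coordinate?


x_new = x0 + d*cos(theta)
= 1.2 + 2.8*cos(189)
= 1.2 + -2.7655
= -1.5655


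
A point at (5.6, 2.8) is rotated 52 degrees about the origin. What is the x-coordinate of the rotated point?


x' = x*cos(theta) - y*sin(theta)
cos(52 deg) = 0.6157, sin(52 deg) = 0.788
x' = 5.6 * 0.6157 - 2.8 * 0.788
= 3.4477 - 2.2064
= 1.2413


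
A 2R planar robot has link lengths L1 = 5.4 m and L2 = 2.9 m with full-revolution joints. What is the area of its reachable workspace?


r_max = L1 + L2 = 8.3 m
r_min = |L1 - L2| = 2.5 m
Area = pi*(r_max^2 - r_min^2)
= pi*(68.89 - 6.25)
= pi * 62.64
= 196.7894 m^2


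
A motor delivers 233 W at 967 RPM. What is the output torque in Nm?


omega = 967 * 2*pi/60 = 101.264 rad/s
tau = P / omega = 233 / 101.264
= 2.3009 Nm


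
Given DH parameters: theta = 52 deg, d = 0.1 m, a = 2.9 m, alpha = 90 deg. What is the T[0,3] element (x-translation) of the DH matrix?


T[0,3] = a * cos(theta)
= 2.9 * cos(52 deg)
= 2.9 * 0.6157
= 1.7854


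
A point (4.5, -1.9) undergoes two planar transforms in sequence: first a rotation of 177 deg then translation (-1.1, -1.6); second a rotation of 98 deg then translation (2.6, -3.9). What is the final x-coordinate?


After transform 1:
x1 = cos(177)*4.5 - sin(177)*-1.9 + -1.1 = -5.4944
y1 = sin(177)*4.5 + cos(177)*-1.9 + -1.6 = 0.5329
After transform 2:
x2 = cos(98)*-5.4944 - sin(98)*0.5329 + 2.6
= 2.837


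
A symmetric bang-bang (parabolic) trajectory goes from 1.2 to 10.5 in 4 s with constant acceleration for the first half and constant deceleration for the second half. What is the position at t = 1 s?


Symmetric rest-to-rest: each phase covers (pf-p0)/2 in time T/2. 0.5*a*(T/2)^2 = (pf-p0)/2 => a = 4*(pf-p0)/T^2
a = 4*(10.5-1.2)/4^2 = 2.325
t = 1 is in the acceleration phase (t <= T/2).
p = p0 + 0.5*a*t^2 = 1.2 + 0.5*2.325*1^2
= 2.3625


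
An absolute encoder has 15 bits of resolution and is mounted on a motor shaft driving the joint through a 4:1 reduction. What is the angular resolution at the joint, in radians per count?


counts = 2^15 = 32768
effective counts at joint = 32768 * 4 = 131072
resolution = 2*pi / 131072
= 4.7937e-05 rad/count


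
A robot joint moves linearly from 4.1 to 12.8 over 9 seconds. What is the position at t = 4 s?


s = t/T = 4/9 = 0.4444
p(t) = p0 + (pf-p0)*s
= 4.1 + (12.8 - 4.1) * 0.4444
= 7.9667


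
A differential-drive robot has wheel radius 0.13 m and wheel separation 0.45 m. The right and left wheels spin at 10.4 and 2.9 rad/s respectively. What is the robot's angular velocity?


vR = r*wR = 0.13*10.4 = 1.352 m/s
vL = r*wL = 0.13*2.9 = 0.377 m/s
v = (vR+vL)/2 = 0.8645 m/s
omega = (vR-vL)/L = 2.1667 rad/s
angular velocity = 2.1667 rad/s


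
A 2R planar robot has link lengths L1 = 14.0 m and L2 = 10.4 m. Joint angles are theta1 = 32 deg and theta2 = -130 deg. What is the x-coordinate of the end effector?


Convert angles to radians: theta1 = 0.5585, theta2 = -2.2689
x = L1*cos(theta1) + L2*cos(theta1+theta2)
x = 11.8727 + -1.4474
x = 10.4253


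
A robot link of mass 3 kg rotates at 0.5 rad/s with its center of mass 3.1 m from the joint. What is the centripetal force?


F = m * omega^2 * r
= 3 * 0.5^2 * 3.1
= 3 * 0.25 * 3.1
= 2.325 N


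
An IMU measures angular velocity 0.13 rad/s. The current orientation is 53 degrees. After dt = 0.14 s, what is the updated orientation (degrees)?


delta_theta = w * dt = 0.13 * 0.14 = 0.0182 rad
= 1.0428 deg
theta_new = 53 + 1.0428 = 54.0428 deg


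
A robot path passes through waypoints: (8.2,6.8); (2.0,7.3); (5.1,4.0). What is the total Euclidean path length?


Segment lengths:
  seg1 = sqrt((-6.2)^2 + (0.5)^2) = 6.2201
  seg2 = sqrt((3.1)^2 + (-3.3)^2) = 4.5277
Total = 10.7478


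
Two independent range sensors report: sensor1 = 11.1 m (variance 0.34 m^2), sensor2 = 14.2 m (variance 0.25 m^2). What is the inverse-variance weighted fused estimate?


w1 = (1/var1) / (1/var1 + 1/var2)
   = 2.9412 / (2.9412 + 4.0) = 0.4237
w2 = 1 - w1 = 0.5763
fused = w1*s1 + w2*s2 = 4.7034 + 8.1831
= 12.8864 m


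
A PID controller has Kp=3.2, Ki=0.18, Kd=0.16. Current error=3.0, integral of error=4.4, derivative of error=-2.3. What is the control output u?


u = Kp*e + Ki*int(e) + Kd*de/dt
= 3.2*3.0 + 0.18*4.4 + 0.16*(-2.3)
= 9.6 + 0.792 + -0.368
= 10.024


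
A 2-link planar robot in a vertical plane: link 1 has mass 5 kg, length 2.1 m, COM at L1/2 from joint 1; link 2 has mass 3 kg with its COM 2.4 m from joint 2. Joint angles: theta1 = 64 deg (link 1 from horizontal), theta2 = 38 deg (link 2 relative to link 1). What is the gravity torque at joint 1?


Horizontal distance from joint 1 to link-1 COM:
  x_c1 = (L1/2)*cos(t1) = 1.05 * 0.4384 = 0.4603 m
Horizontal distance from joint 1 to link-2 COM:
  x_c2 = L1*cos(t1) + Lc2*cos(t1+t2)
       = 2.1*0.4384 + 2.4*-0.2079 = 0.4216 m
tau1 = m1*g*x_c1 + m2*g*x_c2
     = 5*9.81*0.4603 + 3*9.81*0.4216
     = 22.5772 + 12.4074
     = 34.9846 Nm


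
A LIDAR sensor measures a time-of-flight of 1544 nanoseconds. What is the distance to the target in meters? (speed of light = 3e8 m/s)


tof = 1544 ns = 1.544e-06 s
dist = c * tof / 2
= 3e8 * 1.544e-06 / 2
= 231.6 m


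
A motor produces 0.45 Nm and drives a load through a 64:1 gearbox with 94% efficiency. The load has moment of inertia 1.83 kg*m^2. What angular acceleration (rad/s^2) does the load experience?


tau_out = tau_motor * N * eta
= 0.45 * 64 * 0.94 = 27.072 Nm
alpha = tau_out / I = 27.072 / 1.83
= 14.7934 rad/s^2


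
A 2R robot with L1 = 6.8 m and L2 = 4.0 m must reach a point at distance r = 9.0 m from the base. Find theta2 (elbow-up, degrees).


cos(theta2) = (r^2 - L1^2 - L2^2) / (2*L1*L2)
cos(theta2) = (81.0 - 46.24 - 16.0) / 54.4
cos(theta2) = 0.344853
theta2 = 69.8272 degrees


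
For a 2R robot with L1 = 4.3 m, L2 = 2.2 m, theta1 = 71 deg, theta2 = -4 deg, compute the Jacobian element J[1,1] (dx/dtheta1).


J[1,1] = -L1*sin(t1) - L2*sin(t1+t2)
= -4.3*sin(71) - 2.2*sin(67)
= -6.0908


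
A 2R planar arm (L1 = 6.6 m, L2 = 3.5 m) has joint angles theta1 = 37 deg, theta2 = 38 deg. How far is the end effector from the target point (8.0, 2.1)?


End effector via forward kinematics:
x = L1*cos(t1) + L2*cos(t1+t2) = 6.1769
y = L1*sin(t1) + L2*sin(t1+t2) = 7.3527
Distance to target:
d = sqrt((8.0 - 6.1769)^2 + (2.1 - 7.3527)^2)
= sqrt(3.3238 + 27.5911)
= 5.5601 m


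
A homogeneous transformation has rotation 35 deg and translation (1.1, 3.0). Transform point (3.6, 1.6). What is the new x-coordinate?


x' = cos(theta)*px - sin(theta)*py + tx
= 0.8192*3.6 - 0.5736*1.6 + 1.1
= 3.1312


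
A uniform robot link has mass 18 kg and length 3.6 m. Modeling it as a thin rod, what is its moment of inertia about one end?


I = (1/3) * m * L^2
= (1/3) * 18 * 3.6^2
= 0.333333 * 18 * 12.96
= 77.76 kg*m^2


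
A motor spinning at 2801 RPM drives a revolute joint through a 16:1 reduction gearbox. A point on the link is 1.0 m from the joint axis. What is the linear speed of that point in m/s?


omega_motor = 2801 * 2*pi/60 = 293.32 rad/s
omega_joint = omega_motor / 16 = 18.3325 rad/s
v = omega_joint * r = 18.3325 * 1.0
= 18.3325 m/s


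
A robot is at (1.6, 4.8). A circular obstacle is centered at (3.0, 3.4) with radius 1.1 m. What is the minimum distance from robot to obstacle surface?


center_dist = sqrt((1.6-3.0)^2 + (4.8-3.4)^2)
= sqrt(1.96 + 1.96)
= 1.9799
min_dist = center_dist - radius = 1.9799 - 1.1 = 0.8799 m


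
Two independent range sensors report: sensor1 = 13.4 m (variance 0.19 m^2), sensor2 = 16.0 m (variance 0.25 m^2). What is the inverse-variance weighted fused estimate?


w1 = (1/var1) / (1/var1 + 1/var2)
   = 5.2632 / (5.2632 + 4.0) = 0.5682
w2 = 1 - w1 = 0.4318
fused = w1*s1 + w2*s2 = 7.6136 + 6.9091
= 14.5227 m


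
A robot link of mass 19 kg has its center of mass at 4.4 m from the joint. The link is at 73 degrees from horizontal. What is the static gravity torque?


tau = m*g*L*cos(angle)
= 19 * 9.81 * 4.4 * cos(73 deg)
= 19 * 9.81 * 4.4 * 0.2924
= 239.7787 Nm


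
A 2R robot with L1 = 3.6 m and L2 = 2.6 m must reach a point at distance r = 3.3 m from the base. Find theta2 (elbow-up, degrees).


cos(theta2) = (r^2 - L1^2 - L2^2) / (2*L1*L2)
cos(theta2) = (10.89 - 12.96 - 6.76) / 18.72
cos(theta2) = -0.471688
theta2 = 118.1439 degrees


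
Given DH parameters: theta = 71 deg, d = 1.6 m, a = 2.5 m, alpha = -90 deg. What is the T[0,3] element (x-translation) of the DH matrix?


T[0,3] = a * cos(theta)
= 2.5 * cos(71 deg)
= 2.5 * 0.3256
= 0.8139


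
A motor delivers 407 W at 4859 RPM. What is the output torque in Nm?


omega = 4859 * 2*pi/60 = 508.8333 rad/s
tau = P / omega = 407 / 508.8333
= 0.7999 Nm


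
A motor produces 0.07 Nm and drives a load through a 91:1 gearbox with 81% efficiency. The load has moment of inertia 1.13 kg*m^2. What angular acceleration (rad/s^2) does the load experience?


tau_out = tau_motor * N * eta
= 0.07 * 91 * 0.81 = 5.1597 Nm
alpha = tau_out / I = 5.1597 / 1.13
= 4.5661 rad/s^2


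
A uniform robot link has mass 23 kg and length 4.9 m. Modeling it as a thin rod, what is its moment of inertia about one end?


I = (1/3) * m * L^2
= (1/3) * 23 * 4.9^2
= 0.333333 * 23 * 24.01
= 184.0767 kg*m^2


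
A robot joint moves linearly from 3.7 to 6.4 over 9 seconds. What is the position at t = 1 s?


s = t/T = 1/9 = 0.1111
p(t) = p0 + (pf-p0)*s
= 3.7 + (6.4 - 3.7) * 0.1111
= 4.0


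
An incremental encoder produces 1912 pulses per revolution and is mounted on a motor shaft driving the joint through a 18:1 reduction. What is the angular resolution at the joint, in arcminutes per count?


counts per rev = 1912
effective counts at joint = 1912 * 18 = 34416
resolution = 360*60 / 34416
= 0.6276 arcmin/count


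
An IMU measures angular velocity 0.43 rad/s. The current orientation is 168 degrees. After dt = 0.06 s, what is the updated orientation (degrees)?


delta_theta = w * dt = 0.43 * 0.06 = 0.0258 rad
= 1.4782 deg
theta_new = 168 + 1.4782 = 169.4782 deg


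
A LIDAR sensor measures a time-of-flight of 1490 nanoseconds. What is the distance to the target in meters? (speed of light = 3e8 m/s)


tof = 1490 ns = 1.49e-06 s
dist = c * tof / 2
= 3e8 * 1.49e-06 / 2
= 223.5 m


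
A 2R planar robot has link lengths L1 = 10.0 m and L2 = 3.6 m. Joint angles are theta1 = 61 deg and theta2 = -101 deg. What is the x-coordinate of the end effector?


Convert angles to radians: theta1 = 1.0647, theta2 = -1.7628
x = L1*cos(theta1) + L2*cos(theta1+theta2)
x = 4.8481 + 2.7578
x = 7.6059


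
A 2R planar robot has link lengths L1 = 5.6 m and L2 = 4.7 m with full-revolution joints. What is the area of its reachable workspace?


r_max = L1 + L2 = 10.3 m
r_min = |L1 - L2| = 0.9 m
Area = pi*(r_max^2 - r_min^2)
= pi*(106.09 - 0.81)
= pi * 105.28
= 330.7469 m^2


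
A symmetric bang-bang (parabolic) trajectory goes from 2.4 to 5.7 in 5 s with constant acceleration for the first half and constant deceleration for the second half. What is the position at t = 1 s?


Symmetric rest-to-rest: each phase covers (pf-p0)/2 in time T/2. 0.5*a*(T/2)^2 = (pf-p0)/2 => a = 4*(pf-p0)/T^2
a = 4*(5.7-2.4)/5^2 = 0.528
t = 1 is in the acceleration phase (t <= T/2).
p = p0 + 0.5*a*t^2 = 2.4 + 0.5*0.528*1^2
= 2.664


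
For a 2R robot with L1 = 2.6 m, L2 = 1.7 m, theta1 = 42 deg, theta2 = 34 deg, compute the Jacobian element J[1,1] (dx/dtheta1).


J[1,1] = -L1*sin(t1) - L2*sin(t1+t2)
= -2.6*sin(42) - 1.7*sin(76)
= -3.3892


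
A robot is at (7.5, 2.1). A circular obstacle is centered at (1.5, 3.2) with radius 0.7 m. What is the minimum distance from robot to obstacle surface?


center_dist = sqrt((7.5-1.5)^2 + (2.1-3.2)^2)
= sqrt(36.0 + 1.21)
= 6.1
min_dist = center_dist - radius = 6.1 - 0.7 = 5.4 m


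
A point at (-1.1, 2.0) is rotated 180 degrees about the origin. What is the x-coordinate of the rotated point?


x' = x*cos(theta) - y*sin(theta)
cos(180 deg) = -1.0, sin(180 deg) = 0.0
x' = -1.1 * -1.0 - 2.0 * 0.0
= 1.1 - 0.0
= 1.1


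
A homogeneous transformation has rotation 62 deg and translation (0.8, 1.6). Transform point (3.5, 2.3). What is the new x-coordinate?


x' = cos(theta)*px - sin(theta)*py + tx
= 0.4695*3.5 - 0.8829*2.3 + 0.8
= 0.4124


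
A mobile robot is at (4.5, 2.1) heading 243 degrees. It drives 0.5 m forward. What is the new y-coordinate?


y_new = y0 + d*sin(theta)
= 2.1 + 0.5*sin(243)
= 2.1 + -0.4455
= 1.6545


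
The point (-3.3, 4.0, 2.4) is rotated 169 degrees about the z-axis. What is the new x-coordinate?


Rotation about z-axis: x' = x*cos(theta) - y*sin(theta)
= -3.3 * -0.9816 - 4.0 * 0.1908
= 2.4761


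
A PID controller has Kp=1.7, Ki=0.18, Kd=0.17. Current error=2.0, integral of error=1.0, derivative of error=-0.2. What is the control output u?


u = Kp*e + Ki*int(e) + Kd*de/dt
= 1.7*2.0 + 0.18*1.0 + 0.17*(-0.2)
= 3.4 + 0.18 + -0.034
= 3.546


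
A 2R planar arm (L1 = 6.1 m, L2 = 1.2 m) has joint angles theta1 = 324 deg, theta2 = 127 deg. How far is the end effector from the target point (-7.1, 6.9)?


End effector via forward kinematics:
x = L1*cos(t1) + L2*cos(t1+t2) = 4.9141
y = L1*sin(t1) + L2*sin(t1+t2) = -2.3857
Distance to target:
d = sqrt((-7.1 - 4.9141)^2 + (6.9 - -2.3857)^2)
= sqrt(144.3377 + 86.2237)
= 15.1842 m


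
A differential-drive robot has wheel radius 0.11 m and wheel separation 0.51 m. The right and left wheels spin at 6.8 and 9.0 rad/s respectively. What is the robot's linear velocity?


vR = r*wR = 0.11*6.8 = 0.748 m/s
vL = r*wL = 0.11*9.0 = 0.99 m/s
v = (vR+vL)/2 = 0.869 m/s
omega = (vR-vL)/L = -0.4745 rad/s
linear velocity = 0.869 m/s


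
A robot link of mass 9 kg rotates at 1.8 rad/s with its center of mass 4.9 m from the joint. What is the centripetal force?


F = m * omega^2 * r
= 9 * 1.8^2 * 4.9
= 9 * 3.24 * 4.9
= 142.884 N


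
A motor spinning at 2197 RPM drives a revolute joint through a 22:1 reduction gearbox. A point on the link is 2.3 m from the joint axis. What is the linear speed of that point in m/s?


omega_motor = 2197 * 2*pi/60 = 230.0693 rad/s
omega_joint = omega_motor / 22 = 10.4577 rad/s
v = omega_joint * r = 10.4577 * 2.3
= 24.0527 m/s


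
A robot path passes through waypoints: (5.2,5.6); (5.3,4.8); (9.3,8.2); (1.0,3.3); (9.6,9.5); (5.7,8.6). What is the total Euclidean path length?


Segment lengths:
  seg1 = sqrt((0.1)^2 + (-0.8)^2) = 0.8062
  seg2 = sqrt((4.0)^2 + (3.4)^2) = 5.2498
  seg3 = sqrt((-8.3)^2 + (-4.9)^2) = 9.6385
  seg4 = sqrt((8.6)^2 + (6.2)^2) = 10.6019
  seg5 = sqrt((-3.9)^2 + (-0.9)^2) = 4.0025
Total = 30.2988


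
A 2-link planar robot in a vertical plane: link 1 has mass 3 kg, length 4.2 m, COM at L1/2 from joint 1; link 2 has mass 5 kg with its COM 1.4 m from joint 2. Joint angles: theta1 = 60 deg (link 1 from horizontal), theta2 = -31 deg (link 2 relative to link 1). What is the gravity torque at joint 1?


Horizontal distance from joint 1 to link-1 COM:
  x_c1 = (L1/2)*cos(t1) = 2.1 * 0.5 = 1.05 m
Horizontal distance from joint 1 to link-2 COM:
  x_c2 = L1*cos(t1) + Lc2*cos(t1+t2)
       = 4.2*0.5 + 1.4*0.8746 = 3.3245 m
tau1 = m1*g*x_c1 + m2*g*x_c2
     = 3*9.81*1.05 + 5*9.81*3.3245
     = 30.9015 + 163.0651
     = 193.9666 Nm


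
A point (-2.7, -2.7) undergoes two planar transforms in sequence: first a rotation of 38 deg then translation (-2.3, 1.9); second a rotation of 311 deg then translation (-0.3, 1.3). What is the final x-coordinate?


After transform 1:
x1 = cos(38)*-2.7 - sin(38)*-2.7 + -2.3 = -2.7653
y1 = sin(38)*-2.7 + cos(38)*-2.7 + 1.9 = -1.8899
After transform 2:
x2 = cos(311)*-2.7653 - sin(311)*-1.8899 + -0.3
= -3.5406


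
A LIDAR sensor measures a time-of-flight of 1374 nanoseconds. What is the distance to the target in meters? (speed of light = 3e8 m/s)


tof = 1374 ns = 1.374e-06 s
dist = c * tof / 2
= 3e8 * 1.374e-06 / 2
= 206.1 m


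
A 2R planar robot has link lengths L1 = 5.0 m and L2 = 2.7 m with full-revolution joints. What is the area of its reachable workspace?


r_max = L1 + L2 = 7.7 m
r_min = |L1 - L2| = 2.3 m
Area = pi*(r_max^2 - r_min^2)
= pi*(59.29 - 5.29)
= pi * 54.0
= 169.646 m^2


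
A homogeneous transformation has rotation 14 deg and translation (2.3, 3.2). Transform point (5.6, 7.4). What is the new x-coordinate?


x' = cos(theta)*px - sin(theta)*py + tx
= 0.9703*5.6 - 0.2419*7.4 + 2.3
= 5.9434


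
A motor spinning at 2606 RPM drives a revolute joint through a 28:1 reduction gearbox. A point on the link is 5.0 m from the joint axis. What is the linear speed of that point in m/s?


omega_motor = 2606 * 2*pi/60 = 272.8997 rad/s
omega_joint = omega_motor / 28 = 9.7464 rad/s
v = omega_joint * r = 9.7464 * 5.0
= 48.7321 m/s


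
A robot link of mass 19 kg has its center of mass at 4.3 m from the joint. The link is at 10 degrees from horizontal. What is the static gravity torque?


tau = m*g*L*cos(angle)
= 19 * 9.81 * 4.3 * cos(10 deg)
= 19 * 9.81 * 4.3 * 0.9848
= 789.3008 Nm


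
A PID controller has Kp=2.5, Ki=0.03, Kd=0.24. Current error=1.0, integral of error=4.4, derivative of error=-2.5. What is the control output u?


u = Kp*e + Ki*int(e) + Kd*de/dt
= 2.5*1.0 + 0.03*4.4 + 0.24*(-2.5)
= 2.5 + 0.132 + -0.6
= 2.032


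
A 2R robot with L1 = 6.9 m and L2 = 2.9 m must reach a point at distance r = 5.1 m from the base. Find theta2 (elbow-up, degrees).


cos(theta2) = (r^2 - L1^2 - L2^2) / (2*L1*L2)
cos(theta2) = (26.01 - 47.61 - 8.41) / 40.02
cos(theta2) = -0.749875
theta2 = 138.5796 degrees


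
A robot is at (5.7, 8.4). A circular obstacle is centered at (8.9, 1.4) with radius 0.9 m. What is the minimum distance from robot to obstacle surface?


center_dist = sqrt((5.7-8.9)^2 + (8.4-1.4)^2)
= sqrt(10.24 + 49.0)
= 7.6968
min_dist = center_dist - radius = 7.6968 - 0.9 = 6.7968 m


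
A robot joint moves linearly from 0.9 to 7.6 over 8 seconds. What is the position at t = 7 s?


s = t/T = 7/8 = 0.875
p(t) = p0 + (pf-p0)*s
= 0.9 + (7.6 - 0.9) * 0.875
= 6.7625


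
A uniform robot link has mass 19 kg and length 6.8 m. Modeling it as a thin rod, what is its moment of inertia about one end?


I = (1/3) * m * L^2
= (1/3) * 19 * 6.8^2
= 0.333333 * 19 * 46.24
= 292.8533 kg*m^2


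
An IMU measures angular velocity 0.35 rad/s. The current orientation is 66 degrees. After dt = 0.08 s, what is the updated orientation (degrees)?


delta_theta = w * dt = 0.35 * 0.08 = 0.028 rad
= 1.6043 deg
theta_new = 66 + 1.6043 = 67.6043 deg


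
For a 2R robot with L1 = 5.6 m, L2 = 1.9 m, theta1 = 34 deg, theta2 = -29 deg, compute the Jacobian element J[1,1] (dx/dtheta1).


J[1,1] = -L1*sin(t1) - L2*sin(t1+t2)
= -5.6*sin(34) - 1.9*sin(5)
= -3.2971


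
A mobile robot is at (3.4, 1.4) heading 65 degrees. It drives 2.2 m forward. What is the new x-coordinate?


x_new = x0 + d*cos(theta)
= 3.4 + 2.2*cos(65)
= 3.4 + 0.9298
= 4.3298


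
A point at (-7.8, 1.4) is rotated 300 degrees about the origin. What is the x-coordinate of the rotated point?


x' = x*cos(theta) - y*sin(theta)
cos(300 deg) = 0.5, sin(300 deg) = -0.866
x' = -7.8 * 0.5 - 1.4 * -0.866
= -3.9 - -1.2124
= -2.6876


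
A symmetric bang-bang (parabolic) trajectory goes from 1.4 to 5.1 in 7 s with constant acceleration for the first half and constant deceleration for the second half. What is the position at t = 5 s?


Symmetric rest-to-rest: each phase covers (pf-p0)/2 in time T/2. 0.5*a*(T/2)^2 = (pf-p0)/2 => a = 4*(pf-p0)/T^2
a = 4*(5.1-1.4)/7^2 = 0.302
t = 5 is in the deceleration phase (t > T/2).
p = pf - 0.5*a*(T-t)^2 = 5.1 - 0.5*0.302*2^2
= 4.4959


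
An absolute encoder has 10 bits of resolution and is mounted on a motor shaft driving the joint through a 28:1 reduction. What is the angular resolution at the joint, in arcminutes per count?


counts = 2^10 = 1024
effective counts at joint = 1024 * 28 = 28672
resolution = 360*60 / 28672
= 0.7533 arcmin/count


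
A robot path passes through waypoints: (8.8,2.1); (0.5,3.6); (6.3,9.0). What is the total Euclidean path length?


Segment lengths:
  seg1 = sqrt((-8.3)^2 + (1.5)^2) = 8.4345
  seg2 = sqrt((5.8)^2 + (5.4)^2) = 7.9246
Total = 16.3591


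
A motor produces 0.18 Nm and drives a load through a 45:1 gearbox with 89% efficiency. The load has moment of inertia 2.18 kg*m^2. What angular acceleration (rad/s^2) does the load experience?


tau_out = tau_motor * N * eta
= 0.18 * 45 * 0.89 = 7.209 Nm
alpha = tau_out / I = 7.209 / 2.18
= 3.3069 rad/s^2


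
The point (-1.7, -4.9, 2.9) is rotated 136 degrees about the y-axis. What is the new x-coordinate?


Rotation about y-axis: x' = x*cos(theta) + z*sin(theta)
= -1.7 * -0.7193 + 2.9 * 0.6947
= 3.2374


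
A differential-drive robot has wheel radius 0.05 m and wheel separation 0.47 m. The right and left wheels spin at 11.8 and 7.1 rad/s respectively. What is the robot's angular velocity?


vR = r*wR = 0.05*11.8 = 0.59 m/s
vL = r*wL = 0.05*7.1 = 0.355 m/s
v = (vR+vL)/2 = 0.4725 m/s
omega = (vR-vL)/L = 0.5 rad/s
angular velocity = 0.5 rad/s


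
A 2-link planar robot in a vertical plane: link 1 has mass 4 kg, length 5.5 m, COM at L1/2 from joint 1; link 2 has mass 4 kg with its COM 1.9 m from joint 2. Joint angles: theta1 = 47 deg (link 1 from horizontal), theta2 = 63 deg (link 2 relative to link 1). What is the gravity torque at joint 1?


Horizontal distance from joint 1 to link-1 COM:
  x_c1 = (L1/2)*cos(t1) = 2.75 * 0.682 = 1.8755 m
Horizontal distance from joint 1 to link-2 COM:
  x_c2 = L1*cos(t1) + Lc2*cos(t1+t2)
       = 5.5*0.682 + 1.9*-0.342 = 3.1012 m
tau1 = m1*g*x_c1 + m2*g*x_c2
     = 4*9.81*1.8755 + 4*9.81*3.1012
     = 73.5944 + 121.6892
     = 195.2837 Nm


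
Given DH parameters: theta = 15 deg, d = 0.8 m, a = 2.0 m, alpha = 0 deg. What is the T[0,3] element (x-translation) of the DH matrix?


T[0,3] = a * cos(theta)
= 2.0 * cos(15 deg)
= 2.0 * 0.9659
= 1.9319


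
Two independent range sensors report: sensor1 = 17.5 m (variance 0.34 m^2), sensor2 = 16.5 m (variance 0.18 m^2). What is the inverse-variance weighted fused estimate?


w1 = (1/var1) / (1/var1 + 1/var2)
   = 2.9412 / (2.9412 + 5.5556) = 0.3462
w2 = 1 - w1 = 0.6538
fused = w1*s1 + w2*s2 = 6.0577 + 10.7885
= 16.8462 m


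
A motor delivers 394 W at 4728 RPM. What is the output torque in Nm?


omega = 4728 * 2*pi/60 = 495.115 rad/s
tau = P / omega = 394 / 495.115
= 0.7958 Nm


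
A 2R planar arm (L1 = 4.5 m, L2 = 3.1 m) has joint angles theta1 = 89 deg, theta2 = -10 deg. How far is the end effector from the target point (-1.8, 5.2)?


End effector via forward kinematics:
x = L1*cos(t1) + L2*cos(t1+t2) = 0.67
y = L1*sin(t1) + L2*sin(t1+t2) = 7.5424
Distance to target:
d = sqrt((-1.8 - 0.67)^2 + (5.2 - 7.5424)^2)
= sqrt(6.1011 + 5.4866)
= 3.4041 m


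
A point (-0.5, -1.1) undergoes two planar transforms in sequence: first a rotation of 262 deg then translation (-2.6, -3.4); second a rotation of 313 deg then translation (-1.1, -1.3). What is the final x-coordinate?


After transform 1:
x1 = cos(262)*-0.5 - sin(262)*-1.1 + -2.6 = -3.6197
y1 = sin(262)*-0.5 + cos(262)*-1.1 + -3.4 = -2.7518
After transform 2:
x2 = cos(313)*-3.6197 - sin(313)*-2.7518 + -1.1
= -5.5812


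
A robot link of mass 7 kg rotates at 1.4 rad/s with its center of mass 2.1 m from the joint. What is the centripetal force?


F = m * omega^2 * r
= 7 * 1.4^2 * 2.1
= 7 * 1.96 * 2.1
= 28.812 N


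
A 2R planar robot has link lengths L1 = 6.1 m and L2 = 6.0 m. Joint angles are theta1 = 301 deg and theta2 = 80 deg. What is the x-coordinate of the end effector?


Convert angles to radians: theta1 = 5.2534, theta2 = 1.3963
x = L1*cos(theta1) + L2*cos(theta1+theta2)
x = 3.1417 + 5.6015
x = 8.7432


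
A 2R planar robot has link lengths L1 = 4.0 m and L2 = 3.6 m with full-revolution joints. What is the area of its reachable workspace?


r_max = L1 + L2 = 7.6 m
r_min = |L1 - L2| = 0.4 m
Area = pi*(r_max^2 - r_min^2)
= pi*(57.76 - 0.16)
= pi * 57.6
= 180.9557 m^2


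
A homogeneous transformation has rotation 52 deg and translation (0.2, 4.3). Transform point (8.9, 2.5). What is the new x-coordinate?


x' = cos(theta)*px - sin(theta)*py + tx
= 0.6157*8.9 - 0.788*2.5 + 0.2
= 3.7094


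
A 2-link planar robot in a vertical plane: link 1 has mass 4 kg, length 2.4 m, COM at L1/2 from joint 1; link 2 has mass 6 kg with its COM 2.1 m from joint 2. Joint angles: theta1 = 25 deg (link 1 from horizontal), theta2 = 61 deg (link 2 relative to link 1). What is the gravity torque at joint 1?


Horizontal distance from joint 1 to link-1 COM:
  x_c1 = (L1/2)*cos(t1) = 1.2 * 0.9063 = 1.0876 m
Horizontal distance from joint 1 to link-2 COM:
  x_c2 = L1*cos(t1) + Lc2*cos(t1+t2)
       = 2.4*0.9063 + 2.1*0.0698 = 2.3216 m
tau1 = m1*g*x_c1 + m2*g*x_c2
     = 4*9.81*1.0876 + 6*9.81*2.3216
     = 42.6762 + 136.651
     = 179.3272 Nm
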